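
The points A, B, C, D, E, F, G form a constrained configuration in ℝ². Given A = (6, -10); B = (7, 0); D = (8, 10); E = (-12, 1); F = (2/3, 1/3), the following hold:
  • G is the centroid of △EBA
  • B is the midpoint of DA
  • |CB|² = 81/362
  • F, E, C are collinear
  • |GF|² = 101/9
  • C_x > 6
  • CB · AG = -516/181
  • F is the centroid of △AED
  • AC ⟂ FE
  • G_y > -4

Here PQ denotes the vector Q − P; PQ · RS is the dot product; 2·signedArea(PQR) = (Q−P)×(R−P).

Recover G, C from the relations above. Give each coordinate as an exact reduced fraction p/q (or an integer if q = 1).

C = (2363/362, 9/362)
G = (1/3, -3)

1. G_x = 1/3  [G is the centroid of △EBA]
2. G_y = -3  [G is the centroid of △EBA]
   → G = (1/3, -3)
3. C_x = 2363/362  [F, E, C are collinear ∩ AC ⟂ FE]
4. C_y = 9/362  [F, E, C are collinear ∩ AC ⟂ FE]
   → C = (2363/362, 9/362)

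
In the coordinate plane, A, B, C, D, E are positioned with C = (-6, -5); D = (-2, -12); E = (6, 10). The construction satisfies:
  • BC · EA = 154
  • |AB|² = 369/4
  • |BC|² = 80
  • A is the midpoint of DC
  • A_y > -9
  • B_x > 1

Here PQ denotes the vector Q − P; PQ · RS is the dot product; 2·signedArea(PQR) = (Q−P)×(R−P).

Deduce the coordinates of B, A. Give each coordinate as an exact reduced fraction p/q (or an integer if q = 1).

A = (-4, -17/2)
B = (2, -1)

1. A_x = -4  [A is the midpoint of DC]
2. A_y = -17/2  [A is the midpoint of DC]
   → A = (-4, -17/2)
3. B_x = 2  [line 10·x + 37/2·y + -3/2 = 0 ∩ |BC|² = 80]
4. B_y = -1  [line 10·x + 37/2·y + -3/2 = 0 ∩ |BC|² = 80]
   → B = (2, -1)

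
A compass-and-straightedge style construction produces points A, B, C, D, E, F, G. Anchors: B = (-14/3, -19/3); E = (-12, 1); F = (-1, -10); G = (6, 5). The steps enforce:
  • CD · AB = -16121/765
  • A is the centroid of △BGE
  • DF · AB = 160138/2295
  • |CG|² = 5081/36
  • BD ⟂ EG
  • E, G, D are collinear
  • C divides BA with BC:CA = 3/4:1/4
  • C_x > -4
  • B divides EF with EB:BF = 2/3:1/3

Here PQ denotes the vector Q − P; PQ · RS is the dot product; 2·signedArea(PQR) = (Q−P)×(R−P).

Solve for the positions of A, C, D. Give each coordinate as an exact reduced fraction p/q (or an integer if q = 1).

A = (-32/9, -1/9)
C = (-23/6, -5/3)
D = (-558/85, 563/255)

1. A_x = -32/9  [A is the centroid of △BGE]
2. A_y = -1/9  [A is the centroid of △BGE]
   → A = (-32/9, -1/9)
3. C_x = -23/6  [C divides BA with BC:CA = 3/4:1/4]
4. C_y = -5/3  [C divides BA with BC:CA = 3/4:1/4]
   → C = (-23/6, -5/3)
5. D_x = -558/85  [E, G, D are collinear ∩ BD ⟂ EG]
6. D_y = 563/255  [E, G, D are collinear ∩ BD ⟂ EG]
   → D = (-558/85, 563/255)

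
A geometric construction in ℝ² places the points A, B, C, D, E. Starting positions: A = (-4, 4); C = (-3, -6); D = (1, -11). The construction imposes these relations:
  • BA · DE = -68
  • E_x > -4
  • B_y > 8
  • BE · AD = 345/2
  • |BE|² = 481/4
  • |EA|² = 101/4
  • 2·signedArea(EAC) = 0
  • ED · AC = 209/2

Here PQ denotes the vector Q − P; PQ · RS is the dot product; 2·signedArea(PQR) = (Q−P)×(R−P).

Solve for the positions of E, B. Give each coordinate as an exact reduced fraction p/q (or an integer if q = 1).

B = (-8, 9)
E = (-7/2, -1)

1. E_x = -7/2  [2·signedArea(EAC) = 0 ∩ ED · AC = 209/2]
2. E_y = -1  [2·signedArea(EAC) = 0 ∩ ED · AC = 209/2]
   → E = (-7/2, -1)
3. B_x = -8  [BE · AD = 345/2 ∩ BA · DE = -68]
4. B_y = 9  [BE · AD = 345/2 ∩ BA · DE = -68]
   → B = (-8, 9)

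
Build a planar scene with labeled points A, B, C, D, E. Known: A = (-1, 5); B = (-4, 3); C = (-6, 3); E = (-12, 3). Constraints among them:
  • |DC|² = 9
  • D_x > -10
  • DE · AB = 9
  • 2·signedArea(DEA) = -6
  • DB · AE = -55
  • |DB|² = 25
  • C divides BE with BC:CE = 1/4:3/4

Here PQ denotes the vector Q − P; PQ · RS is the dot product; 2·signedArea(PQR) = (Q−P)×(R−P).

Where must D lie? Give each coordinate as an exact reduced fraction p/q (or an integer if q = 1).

1. D_x = -9  [DB · AE = -55 ∩ DE · AB = 9]
2. D_y = 3  [DB · AE = -55 ∩ DE · AB = 9]
   → D = (-9, 3)

D = (-9, 3)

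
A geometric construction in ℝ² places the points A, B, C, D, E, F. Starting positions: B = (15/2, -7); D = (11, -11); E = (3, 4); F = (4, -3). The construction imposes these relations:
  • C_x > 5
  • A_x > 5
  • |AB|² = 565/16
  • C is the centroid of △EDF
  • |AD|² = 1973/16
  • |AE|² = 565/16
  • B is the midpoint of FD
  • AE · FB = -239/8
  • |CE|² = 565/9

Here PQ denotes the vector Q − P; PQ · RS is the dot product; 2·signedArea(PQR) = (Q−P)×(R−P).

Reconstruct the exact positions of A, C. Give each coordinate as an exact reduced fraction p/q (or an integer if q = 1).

1. A_x = 21/4  [line -7/2·x + 4·y + 195/8 = 0 ∩ |AB|² = 565/16]
2. A_y = -3/2  [line -7/2·x + 4·y + 195/8 = 0 ∩ |AB|² = 565/16]
   → A = (21/4, -3/2)
3. C_x = 6  [C is the centroid of △EDF]
4. C_y = -10/3  [C is the centroid of △EDF]
   → C = (6, -10/3)

A = (21/4, -3/2)
C = (6, -10/3)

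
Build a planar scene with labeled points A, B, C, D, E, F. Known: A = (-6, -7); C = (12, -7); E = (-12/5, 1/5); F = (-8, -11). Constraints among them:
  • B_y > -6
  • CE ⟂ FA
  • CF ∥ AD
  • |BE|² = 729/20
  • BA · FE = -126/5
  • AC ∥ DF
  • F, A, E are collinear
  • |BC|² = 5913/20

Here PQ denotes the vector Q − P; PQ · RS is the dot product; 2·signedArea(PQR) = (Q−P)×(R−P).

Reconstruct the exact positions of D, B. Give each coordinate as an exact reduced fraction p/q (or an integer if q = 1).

1. D_x = -26  [AC ∥ DF ∩ CF ∥ AD]
2. D_y = -11  [AC ∥ DF ∩ CF ∥ AD]
   → D = (-26, -11)
3. B_x = -51/10  [line -28/5·x + -56/5·y + -434/5 = 0 ∩ |BE|² = 729/20]
4. B_y = -26/5  [line -28/5·x + -56/5·y + -434/5 = 0 ∩ |BE|² = 729/20]
   → B = (-51/10, -26/5)

B = (-51/10, -26/5)
D = (-26, -11)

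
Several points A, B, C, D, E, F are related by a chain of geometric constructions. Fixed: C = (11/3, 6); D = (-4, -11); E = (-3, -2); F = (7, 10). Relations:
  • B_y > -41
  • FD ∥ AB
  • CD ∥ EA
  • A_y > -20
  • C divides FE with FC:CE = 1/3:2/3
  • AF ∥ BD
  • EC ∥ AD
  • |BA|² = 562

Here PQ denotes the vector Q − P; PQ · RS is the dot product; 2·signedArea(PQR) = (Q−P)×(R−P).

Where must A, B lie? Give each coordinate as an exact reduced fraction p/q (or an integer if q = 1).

A = (-32/3, -19)
B = (-65/3, -40)

1. A_x = -32/3  [EC ∥ AD ∩ CD ∥ EA]
2. A_y = -19  [EC ∥ AD ∩ CD ∥ EA]
   → A = (-32/3, -19)
3. B_x = -65/3  [AF ∥ BD ∩ FD ∥ AB]
4. B_y = -40  [AF ∥ BD ∩ FD ∥ AB]
   → B = (-65/3, -40)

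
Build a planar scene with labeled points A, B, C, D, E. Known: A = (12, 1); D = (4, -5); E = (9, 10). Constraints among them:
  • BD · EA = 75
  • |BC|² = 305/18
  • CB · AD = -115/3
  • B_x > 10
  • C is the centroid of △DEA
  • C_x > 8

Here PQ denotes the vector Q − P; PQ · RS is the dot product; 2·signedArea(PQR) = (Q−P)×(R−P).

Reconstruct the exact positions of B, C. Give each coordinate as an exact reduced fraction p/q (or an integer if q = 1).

B = (21/2, 11/2)
C = (25/3, 2)

1. C_x = 25/3  [C is the centroid of △DEA]
2. C_y = 2  [C is the centroid of △DEA]
   → C = (25/3, 2)
3. B_x = 21/2  [BD · EA = 75 ∩ CB · AD = -115/3]
4. B_y = 11/2  [BD · EA = 75 ∩ CB · AD = -115/3]
   → B = (21/2, 11/2)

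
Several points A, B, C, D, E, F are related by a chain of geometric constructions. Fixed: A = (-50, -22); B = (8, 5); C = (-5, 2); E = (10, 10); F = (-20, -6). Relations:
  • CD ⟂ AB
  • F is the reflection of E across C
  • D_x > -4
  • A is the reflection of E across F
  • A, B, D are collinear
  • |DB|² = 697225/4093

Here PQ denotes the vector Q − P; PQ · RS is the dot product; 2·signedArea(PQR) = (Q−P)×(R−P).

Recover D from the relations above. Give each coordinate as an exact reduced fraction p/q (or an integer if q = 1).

1. D_x = -15686/4093  [A, B, D are collinear ∩ CD ⟂ AB]
2. D_y = -2080/4093  [A, B, D are collinear ∩ CD ⟂ AB]
   → D = (-15686/4093, -2080/4093)

D = (-15686/4093, -2080/4093)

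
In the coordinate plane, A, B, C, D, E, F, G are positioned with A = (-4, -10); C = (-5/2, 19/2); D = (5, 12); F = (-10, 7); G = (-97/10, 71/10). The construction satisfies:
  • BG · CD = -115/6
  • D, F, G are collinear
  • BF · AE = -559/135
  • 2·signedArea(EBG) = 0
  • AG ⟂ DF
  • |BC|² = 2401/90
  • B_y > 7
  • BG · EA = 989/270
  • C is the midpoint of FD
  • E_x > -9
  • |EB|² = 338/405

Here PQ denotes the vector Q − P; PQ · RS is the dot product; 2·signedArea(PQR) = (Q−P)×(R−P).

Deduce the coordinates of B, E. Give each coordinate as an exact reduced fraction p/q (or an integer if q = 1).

B = (-37/5, 118/15)
E = (-124/15, 341/45)

1. B_x = -37/5  [line -15/2·x + -5/2·y + -215/6 = 0 ∩ |BC|² = 2401/90]
2. B_y = 118/15  [line -15/2·x + -5/2·y + -215/6 = 0 ∩ |BC|² = 2401/90]
   → B = (-37/5, 118/15)
3. E_x = -124/15  [BG · EA = 989/270 ∩ 2·signedArea(EBG) = 0]
4. E_y = 341/45  [BG · EA = 989/270 ∩ 2·signedArea(EBG) = 0]
   → E = (-124/15, 341/45)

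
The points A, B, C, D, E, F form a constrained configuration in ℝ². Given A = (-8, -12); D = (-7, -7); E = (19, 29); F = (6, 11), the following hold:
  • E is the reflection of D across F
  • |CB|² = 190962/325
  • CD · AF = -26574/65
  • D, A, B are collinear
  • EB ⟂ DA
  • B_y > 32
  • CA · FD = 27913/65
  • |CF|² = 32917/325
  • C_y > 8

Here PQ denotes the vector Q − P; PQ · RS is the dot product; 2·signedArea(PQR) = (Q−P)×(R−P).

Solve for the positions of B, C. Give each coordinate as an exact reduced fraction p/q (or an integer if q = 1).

B = (12/13, 424/13)
C = (-249/65, 115/13)

1. B_x = 12/13  [D, A, B are collinear ∩ EB ⟂ DA]
2. B_y = 424/13  [D, A, B are collinear ∩ EB ⟂ DA]
   → B = (12/13, 424/13)
3. C_x = -249/65  [CA · FD = 27913/65 ∩ CD · AF = -26574/65]
4. C_y = 115/13  [CA · FD = 27913/65 ∩ CD · AF = -26574/65]
   → C = (-249/65, 115/13)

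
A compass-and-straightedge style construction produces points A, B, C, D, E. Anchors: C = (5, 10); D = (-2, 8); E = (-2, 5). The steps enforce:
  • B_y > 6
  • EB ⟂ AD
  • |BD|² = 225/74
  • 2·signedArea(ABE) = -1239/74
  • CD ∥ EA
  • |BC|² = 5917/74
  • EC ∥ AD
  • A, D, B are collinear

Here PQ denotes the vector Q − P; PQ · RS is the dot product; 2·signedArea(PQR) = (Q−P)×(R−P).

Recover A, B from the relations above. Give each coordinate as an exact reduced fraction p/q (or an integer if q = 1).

A = (-9, 3)
B = (-253/74, 517/74)

1. A_x = -9  [EC ∥ AD ∩ CD ∥ EA]
2. A_y = 3  [EC ∥ AD ∩ CD ∥ EA]
   → A = (-9, 3)
3. B_x = -253/74  [A, D, B are collinear ∩ EB ⟂ AD]
4. B_y = 517/74  [A, D, B are collinear ∩ EB ⟂ AD]
   → B = (-253/74, 517/74)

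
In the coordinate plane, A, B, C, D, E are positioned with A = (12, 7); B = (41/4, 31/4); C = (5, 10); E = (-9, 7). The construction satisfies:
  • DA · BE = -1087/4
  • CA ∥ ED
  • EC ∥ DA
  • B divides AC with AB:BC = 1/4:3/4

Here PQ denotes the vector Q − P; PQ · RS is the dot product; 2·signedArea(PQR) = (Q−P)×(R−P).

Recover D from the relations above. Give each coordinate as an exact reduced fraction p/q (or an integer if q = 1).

1. D_x = -2  [EC ∥ DA ∩ CA ∥ ED]
2. D_y = 4  [EC ∥ DA ∩ CA ∥ ED]
   → D = (-2, 4)

D = (-2, 4)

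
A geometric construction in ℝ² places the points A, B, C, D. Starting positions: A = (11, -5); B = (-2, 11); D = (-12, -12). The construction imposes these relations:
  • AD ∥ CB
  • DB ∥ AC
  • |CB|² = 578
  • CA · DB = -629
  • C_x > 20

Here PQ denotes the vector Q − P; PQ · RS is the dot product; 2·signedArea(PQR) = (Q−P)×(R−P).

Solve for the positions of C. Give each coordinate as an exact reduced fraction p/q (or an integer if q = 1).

C = (21, 18)

1. C_x = 21  [AD ∥ CB ∩ DB ∥ AC]
2. C_y = 18  [AD ∥ CB ∩ DB ∥ AC]
   → C = (21, 18)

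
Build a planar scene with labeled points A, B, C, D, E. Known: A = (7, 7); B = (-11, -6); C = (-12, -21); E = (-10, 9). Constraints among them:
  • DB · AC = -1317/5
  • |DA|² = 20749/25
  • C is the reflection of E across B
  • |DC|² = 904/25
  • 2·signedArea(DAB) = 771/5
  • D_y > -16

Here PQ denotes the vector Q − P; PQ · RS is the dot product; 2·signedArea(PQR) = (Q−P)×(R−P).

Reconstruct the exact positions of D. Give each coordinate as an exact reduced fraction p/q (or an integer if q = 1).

D = (-58/5, -15)

1. D_x = -58/5  [2·signedArea(DAB) = 771/5 ∩ DB · AC = -1317/5]
2. D_y = -15  [2·signedArea(DAB) = 771/5 ∩ DB · AC = -1317/5]
   → D = (-58/5, -15)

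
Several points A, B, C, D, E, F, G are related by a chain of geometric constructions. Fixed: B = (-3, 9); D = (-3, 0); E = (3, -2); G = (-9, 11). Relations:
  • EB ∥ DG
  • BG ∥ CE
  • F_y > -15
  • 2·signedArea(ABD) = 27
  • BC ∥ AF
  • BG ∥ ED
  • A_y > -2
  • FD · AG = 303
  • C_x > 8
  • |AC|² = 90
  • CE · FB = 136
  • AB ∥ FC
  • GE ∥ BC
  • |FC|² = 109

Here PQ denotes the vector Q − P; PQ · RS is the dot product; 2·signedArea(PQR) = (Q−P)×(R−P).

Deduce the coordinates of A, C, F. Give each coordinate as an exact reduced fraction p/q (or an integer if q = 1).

1. A_x = 0  [2·signedArea(ABD) = 27]
2. C_x = 9  [BG ∥ CE ∩ GE ∥ BC]
3. C_y = -4  [BG ∥ CE ∩ GE ∥ BC]
   → C = (9, -4)
4. A_y = -1  [|AC|² = 90]
   → A = (0, -1)
5. F_x = 12  [AB ∥ FC ∩ BC ∥ AF]
6. F_y = -14  [AB ∥ FC ∩ BC ∥ AF]
   → F = (12, -14)

A = (0, -1)
C = (9, -4)
F = (12, -14)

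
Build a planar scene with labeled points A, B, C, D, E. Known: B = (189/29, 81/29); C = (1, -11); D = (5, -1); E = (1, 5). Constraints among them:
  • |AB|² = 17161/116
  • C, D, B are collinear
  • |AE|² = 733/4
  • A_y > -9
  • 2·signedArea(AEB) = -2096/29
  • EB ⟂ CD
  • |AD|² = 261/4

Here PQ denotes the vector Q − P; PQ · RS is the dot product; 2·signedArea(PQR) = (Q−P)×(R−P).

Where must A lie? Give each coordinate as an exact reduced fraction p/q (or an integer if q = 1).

1. A_x = 2  [line 64/29·x + 160/29·y + 1232/29 = 0 ∩ |AB|² = 17161/116]
2. A_y = -17/2  [line 64/29·x + 160/29·y + 1232/29 = 0 ∩ |AB|² = 17161/116]
   → A = (2, -17/2)

A = (2, -17/2)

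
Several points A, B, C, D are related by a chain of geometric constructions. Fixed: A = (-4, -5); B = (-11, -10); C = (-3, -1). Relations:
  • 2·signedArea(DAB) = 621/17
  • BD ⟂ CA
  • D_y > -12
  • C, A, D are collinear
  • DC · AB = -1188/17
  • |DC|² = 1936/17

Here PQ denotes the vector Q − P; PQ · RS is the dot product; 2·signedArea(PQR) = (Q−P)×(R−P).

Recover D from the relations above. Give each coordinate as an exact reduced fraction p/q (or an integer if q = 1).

1. D_x = -95/17  [C, A, D are collinear ∩ BD ⟂ CA]
2. D_y = -193/17  [C, A, D are collinear ∩ BD ⟂ CA]
   → D = (-95/17, -193/17)

D = (-95/17, -193/17)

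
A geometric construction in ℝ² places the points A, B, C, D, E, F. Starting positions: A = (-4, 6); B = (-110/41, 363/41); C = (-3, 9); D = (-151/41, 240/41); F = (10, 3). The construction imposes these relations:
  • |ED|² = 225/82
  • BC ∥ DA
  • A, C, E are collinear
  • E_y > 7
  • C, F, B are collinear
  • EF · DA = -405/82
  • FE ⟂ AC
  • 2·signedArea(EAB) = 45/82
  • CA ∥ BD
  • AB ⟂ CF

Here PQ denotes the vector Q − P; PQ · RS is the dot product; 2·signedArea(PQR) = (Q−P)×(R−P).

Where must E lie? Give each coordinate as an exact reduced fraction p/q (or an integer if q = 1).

1. E_x = -7/2  [A, C, E are collinear ∩ FE ⟂ AC]
2. E_y = 15/2  [A, C, E are collinear ∩ FE ⟂ AC]
   → E = (-7/2, 15/2)

E = (-7/2, 15/2)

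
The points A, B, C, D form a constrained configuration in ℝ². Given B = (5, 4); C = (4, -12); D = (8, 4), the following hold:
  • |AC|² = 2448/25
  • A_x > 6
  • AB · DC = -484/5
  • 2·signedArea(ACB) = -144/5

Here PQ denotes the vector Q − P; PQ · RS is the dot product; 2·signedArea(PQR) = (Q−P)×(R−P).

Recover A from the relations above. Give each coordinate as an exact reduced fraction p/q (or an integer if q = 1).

1. A_x = 32/5  [2·signedArea(ACB) = -144/5 ∩ AB · DC = -484/5]
2. A_y = -12/5  [2·signedArea(ACB) = -144/5 ∩ AB · DC = -484/5]
   → A = (32/5, -12/5)

A = (32/5, -12/5)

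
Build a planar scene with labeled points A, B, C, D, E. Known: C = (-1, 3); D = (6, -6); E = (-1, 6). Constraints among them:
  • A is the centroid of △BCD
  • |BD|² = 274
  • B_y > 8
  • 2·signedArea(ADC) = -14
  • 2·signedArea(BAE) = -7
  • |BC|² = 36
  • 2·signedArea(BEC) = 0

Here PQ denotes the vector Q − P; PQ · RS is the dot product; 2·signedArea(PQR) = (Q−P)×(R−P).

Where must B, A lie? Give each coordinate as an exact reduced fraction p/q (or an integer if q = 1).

A = (4/3, 2)
B = (-1, 9)

1. B_x = -1  [2·signedArea(BEC) = 0]
2. B_y = 9  [|BD|² = 274]
   → B = (-1, 9)
3. A_x = 4/3  [A is the centroid of △BCD]
4. A_y = 2  [A is the centroid of △BCD]
   → A = (4/3, 2)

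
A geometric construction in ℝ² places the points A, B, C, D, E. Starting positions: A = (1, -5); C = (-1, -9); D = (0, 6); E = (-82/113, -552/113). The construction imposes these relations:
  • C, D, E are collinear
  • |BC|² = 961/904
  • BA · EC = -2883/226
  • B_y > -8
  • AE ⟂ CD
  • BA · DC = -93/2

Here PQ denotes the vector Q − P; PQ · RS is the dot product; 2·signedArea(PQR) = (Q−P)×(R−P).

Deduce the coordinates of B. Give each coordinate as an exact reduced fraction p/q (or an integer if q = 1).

1. B_x = -421/452  [line 31/113·x + 465/113·y + 7471/226 = 0 ∩ |BC|² = 961/904]
2. B_y = -3603/452  [line 31/113·x + 465/113·y + 7471/226 = 0 ∩ |BC|² = 961/904]
   → B = (-421/452, -3603/452)

B = (-421/452, -3603/452)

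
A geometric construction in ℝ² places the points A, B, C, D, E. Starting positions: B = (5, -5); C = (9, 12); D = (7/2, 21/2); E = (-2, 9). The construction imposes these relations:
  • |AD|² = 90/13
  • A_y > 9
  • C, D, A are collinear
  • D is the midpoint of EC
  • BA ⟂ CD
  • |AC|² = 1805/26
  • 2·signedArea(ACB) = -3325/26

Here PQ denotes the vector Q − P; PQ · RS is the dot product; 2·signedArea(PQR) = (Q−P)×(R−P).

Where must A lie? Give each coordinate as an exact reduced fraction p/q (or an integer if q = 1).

A = (25/26, 255/26)

1. A_x = 25/26  [C, D, A are collinear ∩ BA ⟂ CD]
2. A_y = 255/26  [C, D, A are collinear ∩ BA ⟂ CD]
   → A = (25/26, 255/26)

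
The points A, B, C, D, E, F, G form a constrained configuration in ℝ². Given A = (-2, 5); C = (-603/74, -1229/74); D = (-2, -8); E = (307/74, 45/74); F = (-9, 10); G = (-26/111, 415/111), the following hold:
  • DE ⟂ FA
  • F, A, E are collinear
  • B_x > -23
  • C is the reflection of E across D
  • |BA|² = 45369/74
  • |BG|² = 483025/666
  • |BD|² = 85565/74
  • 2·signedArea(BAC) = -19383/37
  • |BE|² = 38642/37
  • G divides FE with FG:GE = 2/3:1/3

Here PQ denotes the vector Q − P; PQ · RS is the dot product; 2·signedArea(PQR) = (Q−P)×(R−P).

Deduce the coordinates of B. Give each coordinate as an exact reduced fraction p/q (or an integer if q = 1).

1. B_x = -1639/74  [line 1599/74·x + -455/74·y + 44239/74 = 0 ∩ |BG|² = 483025/666]
2. B_y = 1435/74  [line 1599/74·x + -455/74·y + 44239/74 = 0 ∩ |BG|² = 483025/666]
   → B = (-1639/74, 1435/74)

B = (-1639/74, 1435/74)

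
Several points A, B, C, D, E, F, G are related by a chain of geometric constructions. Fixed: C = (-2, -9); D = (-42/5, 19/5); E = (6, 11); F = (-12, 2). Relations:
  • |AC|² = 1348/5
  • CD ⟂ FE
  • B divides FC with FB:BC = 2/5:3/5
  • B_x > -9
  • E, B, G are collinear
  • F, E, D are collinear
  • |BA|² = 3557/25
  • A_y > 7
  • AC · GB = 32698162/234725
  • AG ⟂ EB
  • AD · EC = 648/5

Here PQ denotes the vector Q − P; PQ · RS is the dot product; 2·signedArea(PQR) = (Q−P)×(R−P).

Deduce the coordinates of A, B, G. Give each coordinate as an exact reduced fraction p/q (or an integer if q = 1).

1. A_x = -6/5  [line 8·x + 20·y + -692/5 = 0 ∩ |AC|² = 1348/5]
2. A_y = 37/5  [line 8·x + 20·y + -692/5 = 0 ∩ |AC|² = 1348/5]
   → A = (-6/5, 37/5)
3. B_x = -8  [B divides FC with FB:BC = 2/5:3/5]
4. B_y = -12/5  [B divides FC with FB:BC = 2/5:3/5]
   → B = (-8, -12/5)
5. G_x = 4170/9389  [AC · GB = 32698162/234725 ∩ E, B, G are collinear]
6. G_y = 266753/46945  [AC · GB = 32698162/234725 ∩ E, B, G are collinear]
   → G = (4170/9389, 266753/46945)

A = (-6/5, 37/5)
B = (-8, -12/5)
G = (4170/9389, 266753/46945)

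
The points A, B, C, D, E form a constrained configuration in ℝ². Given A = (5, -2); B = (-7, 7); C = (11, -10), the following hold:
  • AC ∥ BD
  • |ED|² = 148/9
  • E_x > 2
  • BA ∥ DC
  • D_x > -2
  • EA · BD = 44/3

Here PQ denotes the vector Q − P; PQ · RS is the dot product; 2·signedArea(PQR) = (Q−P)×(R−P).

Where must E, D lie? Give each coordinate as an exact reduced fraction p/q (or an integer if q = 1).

D = (-1, -1)
E = (3, -5/3)

1. D_x = -1  [BA ∥ DC ∩ AC ∥ BD]
2. D_y = -1  [BA ∥ DC ∩ AC ∥ BD]
   → D = (-1, -1)
3. E_x = 3  [line -6·x + 8·y + 94/3 = 0 ∩ |ED|² = 148/9]
4. E_y = -5/3  [line -6·x + 8·y + 94/3 = 0 ∩ |ED|² = 148/9]
   → E = (3, -5/3)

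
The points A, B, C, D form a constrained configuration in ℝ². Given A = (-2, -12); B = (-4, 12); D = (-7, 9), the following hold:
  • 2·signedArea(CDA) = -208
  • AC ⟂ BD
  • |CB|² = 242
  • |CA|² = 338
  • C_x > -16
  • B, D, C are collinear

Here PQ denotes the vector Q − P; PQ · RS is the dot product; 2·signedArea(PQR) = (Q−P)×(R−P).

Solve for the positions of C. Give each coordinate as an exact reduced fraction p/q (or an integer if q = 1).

1. C_x = -15  [B, D, C are collinear ∩ AC ⟂ BD]
2. C_y = 1  [B, D, C are collinear ∩ AC ⟂ BD]
   → C = (-15, 1)

C = (-15, 1)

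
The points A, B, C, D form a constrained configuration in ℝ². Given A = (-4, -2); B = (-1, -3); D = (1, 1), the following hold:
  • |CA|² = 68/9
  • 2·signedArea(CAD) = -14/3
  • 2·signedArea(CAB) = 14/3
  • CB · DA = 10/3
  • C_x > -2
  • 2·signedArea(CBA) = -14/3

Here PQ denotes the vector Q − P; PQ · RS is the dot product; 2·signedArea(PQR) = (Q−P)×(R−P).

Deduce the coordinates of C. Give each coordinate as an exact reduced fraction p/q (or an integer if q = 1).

C = (-4/3, -4/3)

1. C_x = -4/3  [2·signedArea(CAD) = -14/3 ∩ 2·signedArea(CBA) = -14/3]
2. C_y = -4/3  [2·signedArea(CAD) = -14/3 ∩ 2·signedArea(CBA) = -14/3]
   → C = (-4/3, -4/3)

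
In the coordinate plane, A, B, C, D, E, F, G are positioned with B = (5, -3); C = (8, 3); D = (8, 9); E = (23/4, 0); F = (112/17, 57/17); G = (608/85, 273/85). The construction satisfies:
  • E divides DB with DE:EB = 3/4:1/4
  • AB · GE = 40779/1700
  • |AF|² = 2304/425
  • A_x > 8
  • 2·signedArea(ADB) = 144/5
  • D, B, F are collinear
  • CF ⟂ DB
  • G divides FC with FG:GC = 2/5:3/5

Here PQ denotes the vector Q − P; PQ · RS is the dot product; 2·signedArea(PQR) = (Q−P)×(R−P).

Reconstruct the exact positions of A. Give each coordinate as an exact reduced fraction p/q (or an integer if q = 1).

A = (752/85, 237/85)

1. A_x = 752/85  [2·signedArea(ADB) = 144/5 ∩ AB · GE = 40779/1700]
2. A_y = 237/85  [2·signedArea(ADB) = 144/5 ∩ AB · GE = 40779/1700]
   → A = (752/85, 237/85)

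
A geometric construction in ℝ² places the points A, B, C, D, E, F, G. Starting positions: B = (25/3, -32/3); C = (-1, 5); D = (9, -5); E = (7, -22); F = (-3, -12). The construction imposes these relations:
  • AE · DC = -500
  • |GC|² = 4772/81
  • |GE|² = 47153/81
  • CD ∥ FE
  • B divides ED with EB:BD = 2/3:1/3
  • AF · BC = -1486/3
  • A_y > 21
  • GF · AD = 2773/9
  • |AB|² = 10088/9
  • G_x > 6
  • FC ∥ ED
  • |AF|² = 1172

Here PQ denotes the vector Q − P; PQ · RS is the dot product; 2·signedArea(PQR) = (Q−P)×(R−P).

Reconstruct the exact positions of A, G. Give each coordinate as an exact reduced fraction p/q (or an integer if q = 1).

A = (1, 22)
G = (55/9, 19/9)

1. A_x = 1  [AE · DC = -500 ∩ AF · BC = -1486/3]
2. A_y = 22  [AE · DC = -500 ∩ AF · BC = -1486/3]
   → A = (1, 22)
3. G_x = 55/9  [line -8·x + 27·y + -73/9 = 0 ∩ |GC|² = 4772/81]
4. G_y = 19/9  [line -8·x + 27·y + -73/9 = 0 ∩ |GC|² = 4772/81]
   → G = (55/9, 19/9)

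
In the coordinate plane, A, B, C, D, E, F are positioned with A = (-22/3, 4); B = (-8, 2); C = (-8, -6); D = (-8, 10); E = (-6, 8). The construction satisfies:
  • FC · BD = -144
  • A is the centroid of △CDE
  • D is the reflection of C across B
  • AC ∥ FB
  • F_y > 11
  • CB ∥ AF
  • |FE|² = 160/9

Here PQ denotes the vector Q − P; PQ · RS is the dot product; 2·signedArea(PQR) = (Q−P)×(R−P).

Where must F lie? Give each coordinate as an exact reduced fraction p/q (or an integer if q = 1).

F = (-22/3, 12)

1. F_x = -22/3  [AC ∥ FB ∩ CB ∥ AF]
2. F_y = 12  [AC ∥ FB ∩ CB ∥ AF]
   → F = (-22/3, 12)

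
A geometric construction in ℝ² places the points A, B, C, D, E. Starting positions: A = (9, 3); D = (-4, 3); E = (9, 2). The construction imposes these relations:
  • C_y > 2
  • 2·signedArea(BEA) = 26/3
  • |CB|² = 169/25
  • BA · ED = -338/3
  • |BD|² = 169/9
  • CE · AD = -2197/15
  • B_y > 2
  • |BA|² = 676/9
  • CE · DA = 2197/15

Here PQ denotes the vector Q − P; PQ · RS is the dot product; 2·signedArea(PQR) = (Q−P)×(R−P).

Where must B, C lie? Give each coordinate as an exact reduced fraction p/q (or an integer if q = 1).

1. B_x = 1/3  [2·signedArea(BEA) = 26/3 ∩ BA · ED = -338/3]
2. B_y = 3  [2·signedArea(BEA) = 26/3 ∩ BA · ED = -338/3]
   → B = (1/3, 3)
3. C_x = -34/15  [CE · DA = 2197/15]
4. C_y = 3  [|CB|² = 169/25]
   → C = (-34/15, 3)

B = (1/3, 3)
C = (-34/15, 3)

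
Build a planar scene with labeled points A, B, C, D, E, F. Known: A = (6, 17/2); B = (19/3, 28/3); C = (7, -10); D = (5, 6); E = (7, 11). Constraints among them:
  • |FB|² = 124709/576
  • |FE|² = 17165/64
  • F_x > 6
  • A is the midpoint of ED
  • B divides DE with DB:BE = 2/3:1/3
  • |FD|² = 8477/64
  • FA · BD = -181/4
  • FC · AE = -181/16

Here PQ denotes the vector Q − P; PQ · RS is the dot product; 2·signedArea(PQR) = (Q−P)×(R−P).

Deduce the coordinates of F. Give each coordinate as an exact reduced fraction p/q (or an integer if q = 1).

1. F_x = 27/4  [line -1·x + -5/2·y + -107/16 = 0 ∩ |FD|² = 8477/64]
2. F_y = -43/8  [line -1·x + -5/2·y + -107/16 = 0 ∩ |FD|² = 8477/64]
   → F = (27/4, -43/8)

F = (27/4, -43/8)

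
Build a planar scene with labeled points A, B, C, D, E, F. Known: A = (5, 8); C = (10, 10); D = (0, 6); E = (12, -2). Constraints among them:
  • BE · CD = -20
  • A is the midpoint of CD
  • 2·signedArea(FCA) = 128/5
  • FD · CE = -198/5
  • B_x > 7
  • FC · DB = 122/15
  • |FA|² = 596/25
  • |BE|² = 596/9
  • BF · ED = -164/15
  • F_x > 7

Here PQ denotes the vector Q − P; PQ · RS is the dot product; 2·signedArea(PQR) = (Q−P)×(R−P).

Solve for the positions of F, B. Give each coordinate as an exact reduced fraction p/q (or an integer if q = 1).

1. F_x = 39/5  [FD · CE = -198/5 ∩ 2·signedArea(FCA) = 128/5]
2. F_y = 4  [FD · CE = -198/5 ∩ 2·signedArea(FCA) = 128/5]
   → F = (39/5, 4)
3. B_x = 22/3  [FC · DB = 122/15 ∩ BE · CD = -20]
4. B_y = 14/3  [FC · DB = 122/15 ∩ BE · CD = -20]
   → B = (22/3, 14/3)

B = (22/3, 14/3)
F = (39/5, 4)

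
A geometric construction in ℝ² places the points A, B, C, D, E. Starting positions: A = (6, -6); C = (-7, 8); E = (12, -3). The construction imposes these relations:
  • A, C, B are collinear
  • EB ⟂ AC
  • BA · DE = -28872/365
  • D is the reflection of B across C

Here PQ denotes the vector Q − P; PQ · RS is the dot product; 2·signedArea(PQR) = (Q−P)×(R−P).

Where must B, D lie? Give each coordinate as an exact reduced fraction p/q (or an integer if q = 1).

1. B_x = 2658/365  [A, C, B are collinear ∩ EB ⟂ AC]
2. B_y = -2694/365  [A, C, B are collinear ∩ EB ⟂ AC]
   → B = (2658/365, -2694/365)
3. D_x = -7768/365  [D is the reflection of B across C]
4. D_y = 8534/365  [D is the reflection of B across C]
   → D = (-7768/365, 8534/365)

B = (2658/365, -2694/365)
D = (-7768/365, 8534/365)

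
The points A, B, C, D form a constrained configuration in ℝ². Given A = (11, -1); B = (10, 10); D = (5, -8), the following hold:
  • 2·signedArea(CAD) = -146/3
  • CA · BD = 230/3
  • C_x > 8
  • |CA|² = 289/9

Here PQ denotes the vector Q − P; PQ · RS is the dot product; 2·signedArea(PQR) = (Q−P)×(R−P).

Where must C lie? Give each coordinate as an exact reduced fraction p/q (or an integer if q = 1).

C = (25/3, 4)

1. C_x = 25/3  [2·signedArea(CAD) = -146/3 ∩ CA · BD = 230/3]
2. C_y = 4  [2·signedArea(CAD) = -146/3 ∩ CA · BD = 230/3]
   → C = (25/3, 4)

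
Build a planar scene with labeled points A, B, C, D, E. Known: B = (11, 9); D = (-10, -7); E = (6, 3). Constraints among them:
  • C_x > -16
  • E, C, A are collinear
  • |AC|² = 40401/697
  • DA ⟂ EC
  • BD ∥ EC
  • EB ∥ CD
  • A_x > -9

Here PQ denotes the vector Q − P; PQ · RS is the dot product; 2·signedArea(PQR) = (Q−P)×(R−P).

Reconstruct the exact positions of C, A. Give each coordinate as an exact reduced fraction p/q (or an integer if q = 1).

A = (-6234/697, -5845/697)
C = (-15, -13)

1. C_x = -15  [EB ∥ CD ∩ BD ∥ EC]
2. C_y = -13  [EB ∥ CD ∩ BD ∥ EC]
   → C = (-15, -13)
3. A_x = -6234/697  [E, C, A are collinear ∩ DA ⟂ EC]
4. A_y = -5845/697  [E, C, A are collinear ∩ DA ⟂ EC]
   → A = (-6234/697, -5845/697)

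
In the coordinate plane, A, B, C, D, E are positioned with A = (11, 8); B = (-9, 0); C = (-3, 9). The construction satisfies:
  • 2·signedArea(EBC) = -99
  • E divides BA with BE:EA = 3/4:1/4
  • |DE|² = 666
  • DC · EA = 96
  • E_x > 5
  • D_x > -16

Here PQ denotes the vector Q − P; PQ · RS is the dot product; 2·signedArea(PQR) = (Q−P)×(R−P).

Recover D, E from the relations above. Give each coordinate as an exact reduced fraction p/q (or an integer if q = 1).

D = (-15, -9)
E = (6, 6)

1. E_x = 6  [E divides BA with BE:EA = 3/4:1/4]
2. E_y = 6  [E divides BA with BE:EA = 3/4:1/4]
   → E = (6, 6)
3. D_x = -15  [line -5·x + -2·y + -93 = 0 ∩ |DE|² = 666]
4. D_y = -9  [line -5·x + -2·y + -93 = 0 ∩ |DE|² = 666]
   → D = (-15, -9)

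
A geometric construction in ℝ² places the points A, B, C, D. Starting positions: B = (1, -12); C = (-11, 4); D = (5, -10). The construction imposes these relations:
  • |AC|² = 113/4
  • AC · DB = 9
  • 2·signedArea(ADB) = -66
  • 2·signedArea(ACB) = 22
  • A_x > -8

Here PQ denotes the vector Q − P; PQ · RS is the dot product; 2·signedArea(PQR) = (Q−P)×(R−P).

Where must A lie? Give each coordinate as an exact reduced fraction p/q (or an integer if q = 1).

1. A_x = -7  [2·signedArea(ADB) = -66 ∩ AC · DB = 9]
2. A_y = 1/2  [2·signedArea(ADB) = -66 ∩ AC · DB = 9]
   → A = (-7, 1/2)

A = (-7, 1/2)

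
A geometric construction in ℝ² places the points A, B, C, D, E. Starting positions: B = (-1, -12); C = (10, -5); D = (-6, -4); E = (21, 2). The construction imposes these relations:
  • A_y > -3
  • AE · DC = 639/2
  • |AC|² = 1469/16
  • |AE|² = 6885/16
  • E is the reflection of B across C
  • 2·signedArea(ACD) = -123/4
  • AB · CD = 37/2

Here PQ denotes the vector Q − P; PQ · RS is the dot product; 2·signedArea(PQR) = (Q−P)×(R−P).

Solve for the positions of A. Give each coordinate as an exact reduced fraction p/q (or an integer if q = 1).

A = (3/4, -5/2)

1. A_x = 3/4  [2·signedArea(ACD) = -123/4 ∩ AE · DC = 639/2]
2. A_y = -5/2  [2·signedArea(ACD) = -123/4 ∩ AE · DC = 639/2]
   → A = (3/4, -5/2)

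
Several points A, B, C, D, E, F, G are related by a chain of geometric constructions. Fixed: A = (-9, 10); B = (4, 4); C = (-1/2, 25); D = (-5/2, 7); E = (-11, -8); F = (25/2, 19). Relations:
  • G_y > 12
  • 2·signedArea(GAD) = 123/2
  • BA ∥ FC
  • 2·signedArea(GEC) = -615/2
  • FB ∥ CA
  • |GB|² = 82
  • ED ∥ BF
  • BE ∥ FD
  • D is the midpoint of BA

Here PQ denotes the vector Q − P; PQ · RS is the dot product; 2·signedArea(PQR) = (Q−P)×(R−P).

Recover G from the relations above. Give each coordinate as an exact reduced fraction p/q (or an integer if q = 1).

1. G_x = 5  [2·signedArea(GAD) = 123/2 ∩ 2·signedArea(GEC) = -615/2]
2. G_y = 13  [2·signedArea(GAD) = 123/2 ∩ 2·signedArea(GEC) = -615/2]
   → G = (5, 13)

G = (5, 13)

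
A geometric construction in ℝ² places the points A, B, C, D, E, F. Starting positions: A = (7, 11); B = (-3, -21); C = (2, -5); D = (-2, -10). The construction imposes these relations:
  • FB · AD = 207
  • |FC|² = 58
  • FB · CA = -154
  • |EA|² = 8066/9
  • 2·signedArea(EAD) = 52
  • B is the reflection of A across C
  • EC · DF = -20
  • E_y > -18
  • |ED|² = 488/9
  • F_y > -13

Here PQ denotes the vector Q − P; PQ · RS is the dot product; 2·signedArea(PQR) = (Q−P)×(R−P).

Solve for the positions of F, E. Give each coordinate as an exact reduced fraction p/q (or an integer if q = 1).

1. F_x = -1  [FB · AD = 207 ∩ FB · CA = -154]
2. F_y = -12  [FB · AD = 207 ∩ FB · CA = -154]
   → F = (-1, -12)
3. E_x = -8/3  [2·signedArea(EAD) = 52 ∩ EC · DF = -20]
4. E_y = -52/3  [2·signedArea(EAD) = 52 ∩ EC · DF = -20]
   → E = (-8/3, -52/3)

E = (-8/3, -52/3)
F = (-1, -12)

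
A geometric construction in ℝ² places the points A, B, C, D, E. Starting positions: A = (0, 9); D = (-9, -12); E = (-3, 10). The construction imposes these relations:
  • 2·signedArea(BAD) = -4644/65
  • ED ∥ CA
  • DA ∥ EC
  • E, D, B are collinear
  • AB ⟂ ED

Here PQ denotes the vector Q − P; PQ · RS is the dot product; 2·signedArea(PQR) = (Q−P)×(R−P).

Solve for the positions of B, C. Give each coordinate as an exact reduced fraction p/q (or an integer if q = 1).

B = (-198/65, 639/65)
C = (6, 31)

1. B_x = -198/65  [E, D, B are collinear ∩ AB ⟂ ED]
2. B_y = 639/65  [E, D, B are collinear ∩ AB ⟂ ED]
   → B = (-198/65, 639/65)
3. C_x = 6  [ED ∥ CA ∩ DA ∥ EC]
4. C_y = 31  [ED ∥ CA ∩ DA ∥ EC]
   → C = (6, 31)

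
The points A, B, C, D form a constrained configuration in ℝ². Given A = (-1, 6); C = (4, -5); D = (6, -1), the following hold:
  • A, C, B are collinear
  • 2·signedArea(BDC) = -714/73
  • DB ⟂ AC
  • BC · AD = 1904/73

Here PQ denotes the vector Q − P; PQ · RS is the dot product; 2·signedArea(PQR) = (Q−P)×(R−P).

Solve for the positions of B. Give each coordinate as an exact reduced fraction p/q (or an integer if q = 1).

B = (207/73, -178/73)

1. B_x = 207/73  [A, C, B are collinear ∩ DB ⟂ AC]
2. B_y = -178/73  [A, C, B are collinear ∩ DB ⟂ AC]
   → B = (207/73, -178/73)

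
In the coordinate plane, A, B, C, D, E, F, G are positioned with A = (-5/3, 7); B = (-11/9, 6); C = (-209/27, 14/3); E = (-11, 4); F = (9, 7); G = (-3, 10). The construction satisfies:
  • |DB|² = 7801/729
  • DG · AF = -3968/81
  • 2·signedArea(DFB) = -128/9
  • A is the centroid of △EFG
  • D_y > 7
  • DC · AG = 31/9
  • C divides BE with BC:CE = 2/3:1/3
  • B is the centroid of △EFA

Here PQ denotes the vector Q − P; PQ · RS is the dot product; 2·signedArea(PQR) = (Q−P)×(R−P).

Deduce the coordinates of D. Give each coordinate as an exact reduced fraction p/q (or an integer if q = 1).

1. D_x = 43/27  [2·signedArea(DFB) = -128/9 ∩ DC · AG = 31/9]
2. D_y = 23/3  [2·signedArea(DFB) = -128/9 ∩ DC · AG = 31/9]
   → D = (43/27, 23/3)

D = (43/27, 23/3)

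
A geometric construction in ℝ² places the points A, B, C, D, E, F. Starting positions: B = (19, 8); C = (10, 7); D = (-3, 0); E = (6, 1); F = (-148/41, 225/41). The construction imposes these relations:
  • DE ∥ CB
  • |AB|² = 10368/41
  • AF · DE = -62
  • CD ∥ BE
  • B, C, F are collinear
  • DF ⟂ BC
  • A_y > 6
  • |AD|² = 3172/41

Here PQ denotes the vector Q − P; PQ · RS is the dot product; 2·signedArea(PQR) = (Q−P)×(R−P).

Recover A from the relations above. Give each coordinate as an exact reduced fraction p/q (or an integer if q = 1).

1. A_x = 131/41  [line -9·x + -1·y + 35 = 0 ∩ |AD|² = 3172/41]
2. A_y = 256/41  [line -9·x + -1·y + 35 = 0 ∩ |AD|² = 3172/41]
   → A = (131/41, 256/41)

A = (131/41, 256/41)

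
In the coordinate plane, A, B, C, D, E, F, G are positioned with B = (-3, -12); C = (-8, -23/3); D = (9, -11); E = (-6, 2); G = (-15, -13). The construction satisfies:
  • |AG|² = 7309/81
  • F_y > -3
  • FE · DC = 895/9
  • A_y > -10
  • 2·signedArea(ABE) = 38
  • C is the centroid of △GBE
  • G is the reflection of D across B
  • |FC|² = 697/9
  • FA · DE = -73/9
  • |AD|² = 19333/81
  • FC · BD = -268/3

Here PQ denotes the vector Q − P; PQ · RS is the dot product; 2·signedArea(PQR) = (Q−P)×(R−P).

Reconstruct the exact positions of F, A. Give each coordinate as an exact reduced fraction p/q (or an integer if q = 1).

A = (-19/3, -82/9)
F = (-1, -7/3)

1. F_x = -1  [FC · BD = -268/3 ∩ FE · DC = 895/9]
2. F_y = -7/3  [FC · BD = -268/3 ∩ FE · DC = 895/9]
   → F = (-1, -7/3)
3. A_x = -19/3  [2·signedArea(ABE) = 38 ∩ FA · DE = -73/9]
4. A_y = -82/9  [2·signedArea(ABE) = 38 ∩ FA · DE = -73/9]
   → A = (-19/3, -82/9)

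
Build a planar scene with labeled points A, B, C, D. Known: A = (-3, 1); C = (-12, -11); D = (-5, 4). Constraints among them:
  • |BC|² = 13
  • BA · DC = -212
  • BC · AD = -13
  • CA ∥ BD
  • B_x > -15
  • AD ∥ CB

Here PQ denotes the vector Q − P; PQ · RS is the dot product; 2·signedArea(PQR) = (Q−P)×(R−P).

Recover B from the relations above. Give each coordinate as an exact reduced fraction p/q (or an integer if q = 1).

B = (-14, -8)

1. B_x = -14  [CA ∥ BD ∩ AD ∥ CB]
2. B_y = -8  [CA ∥ BD ∩ AD ∥ CB]
   → B = (-14, -8)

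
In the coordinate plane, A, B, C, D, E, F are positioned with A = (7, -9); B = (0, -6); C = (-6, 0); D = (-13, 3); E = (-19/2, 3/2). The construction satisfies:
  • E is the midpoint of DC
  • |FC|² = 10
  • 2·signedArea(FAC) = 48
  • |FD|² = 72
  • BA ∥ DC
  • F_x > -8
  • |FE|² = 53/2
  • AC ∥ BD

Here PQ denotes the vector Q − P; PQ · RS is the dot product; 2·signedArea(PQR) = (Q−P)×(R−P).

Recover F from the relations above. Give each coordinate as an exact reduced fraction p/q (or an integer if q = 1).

1. F_x = -7  [line -9·x + -13·y + -102 = 0 ∩ |FD|² = 72]
2. F_y = -3  [line -9·x + -13·y + -102 = 0 ∩ |FD|² = 72]
   → F = (-7, -3)

F = (-7, -3)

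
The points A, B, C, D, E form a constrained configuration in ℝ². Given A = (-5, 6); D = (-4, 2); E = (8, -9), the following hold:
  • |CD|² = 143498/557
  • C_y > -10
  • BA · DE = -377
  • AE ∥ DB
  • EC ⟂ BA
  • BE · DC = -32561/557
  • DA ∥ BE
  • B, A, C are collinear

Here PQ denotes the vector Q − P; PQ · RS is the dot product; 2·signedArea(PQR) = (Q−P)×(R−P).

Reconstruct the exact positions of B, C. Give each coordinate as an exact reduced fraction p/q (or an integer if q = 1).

B = (9, -13)
C = (3753/557, -5531/557)

1. B_x = 9  [DA ∥ BE ∩ AE ∥ DB]
2. B_y = -13  [DA ∥ BE ∩ AE ∥ DB]
   → B = (9, -13)
3. C_x = 3753/557  [B, A, C are collinear ∩ EC ⟂ BA]
4. C_y = -5531/557  [B, A, C are collinear ∩ EC ⟂ BA]
   → C = (3753/557, -5531/557)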